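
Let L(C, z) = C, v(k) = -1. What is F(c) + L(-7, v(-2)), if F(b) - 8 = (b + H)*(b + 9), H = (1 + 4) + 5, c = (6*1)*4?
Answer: 1123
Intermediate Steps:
c = 24 (c = 6*4 = 24)
H = 10 (H = 5 + 5 = 10)
F(b) = 8 + (9 + b)*(10 + b) (F(b) = 8 + (b + 10)*(b + 9) = 8 + (10 + b)*(9 + b) = 8 + (9 + b)*(10 + b))
F(c) + L(-7, v(-2)) = (98 + 24² + 19*24) - 7 = (98 + 576 + 456) - 7 = 1130 - 7 = 1123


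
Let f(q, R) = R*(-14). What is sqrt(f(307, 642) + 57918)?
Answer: sqrt(48930) ≈ 221.20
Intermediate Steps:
f(q, R) = -14*R
sqrt(f(307, 642) + 57918) = sqrt(-14*642 + 57918) = sqrt(-8988 + 57918) = sqrt(48930)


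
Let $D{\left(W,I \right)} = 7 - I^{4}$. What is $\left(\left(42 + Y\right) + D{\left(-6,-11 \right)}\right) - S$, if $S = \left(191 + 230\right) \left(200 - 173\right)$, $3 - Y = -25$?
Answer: $-25931$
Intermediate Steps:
$Y = 28$ ($Y = 3 - -25 = 3 + 25 = 28$)
$S = 11367$ ($S = 421 \cdot 27 = 11367$)
$\left(\left(42 + Y\right) + D{\left(-6,-11 \right)}\right) - S = \left(\left(42 + 28\right) + \left(7 - \left(-11\right)^{4}\right)\right) - 11367 = \left(70 + \left(7 - 14641\right)\right) - 11367 = \left(70 - 14634\right) - 11367 = -14564 - 11367 = -25931$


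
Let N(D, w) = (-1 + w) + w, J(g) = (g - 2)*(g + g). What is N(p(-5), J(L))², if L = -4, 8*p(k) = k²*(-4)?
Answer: 9025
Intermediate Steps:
p(k) = -k²/2 (p(k) = (k²*(-4))/8 = (-4*k²)/8 = -k²/2)
J(g) = 2*g*(-2 + g) (J(g) = (-2 + g)*(2*g) = 2*g*(-2 + g))
N(D, w) = -1 + 2*w
N(p(-5), J(L))² = (-1 + 2*(2*(-4)*(-2 - 4)))² = (-1 + 2*(2*(-4)*(-6)))² = (-1 + 2*48)² = (-1 + 96)² = 95² = 9025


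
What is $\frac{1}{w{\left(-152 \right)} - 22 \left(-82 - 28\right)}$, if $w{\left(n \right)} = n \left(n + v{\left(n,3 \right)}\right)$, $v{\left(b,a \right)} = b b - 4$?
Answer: $- \frac{1}{3485676} \approx -2.8689 \cdot 10^{-7}$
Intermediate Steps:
$v{\left(b,a \right)} = -4 + b^{2}$ ($v{\left(b,a \right)} = b^{2} - 4 = -4 + b^{2}$)
$w{\left(n \right)} = n \left(-4 + n + n^{2}\right)$ ($w{\left(n \right)} = n \left(n + \left(-4 + n^{2}\right)\right) = n \left(-4 + n + n^{2}\right)$)
$\frac{1}{w{\left(-152 \right)} - 22 \left(-82 - 28\right)} = \frac{1}{- 152 \left(-4 - 152 + \left(-152\right)^{2}\right) - 22 \left(-82 - 28\right)} = \frac{1}{- 152 \left(-4 - 152 + 23104\right) - -2420} = \frac{1}{\left(-152\right) 22948 + 2420} = \frac{1}{-3488096 + 2420} = \frac{1}{-3485676} = - \frac{1}{3485676}$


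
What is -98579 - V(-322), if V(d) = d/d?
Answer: -98580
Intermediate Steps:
V(d) = 1
-98579 - V(-322) = -98579 - 1*1 = -98579 - 1 = -98580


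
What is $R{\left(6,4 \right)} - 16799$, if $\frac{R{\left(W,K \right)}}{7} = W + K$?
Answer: $-16729$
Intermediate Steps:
$R{\left(W,K \right)} = 7 K + 7 W$ ($R{\left(W,K \right)} = 7 \left(W + K\right) = 7 \left(K + W\right) = 7 K + 7 W$)
$R{\left(6,4 \right)} - 16799 = \left(7 \cdot 4 + 7 \cdot 6\right) - 16799 = \left(28 + 42\right) - 16799 = 70 - 16799 = -16729$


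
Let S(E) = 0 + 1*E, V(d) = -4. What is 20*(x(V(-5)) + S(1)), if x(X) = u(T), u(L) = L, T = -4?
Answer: -60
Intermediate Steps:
S(E) = E (S(E) = 0 + E = E)
x(X) = -4
20*(x(V(-5)) + S(1)) = 20*(-4 + 1) = 20*(-3) = -60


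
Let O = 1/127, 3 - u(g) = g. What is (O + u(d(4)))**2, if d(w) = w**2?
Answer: 2722500/16129 ≈ 168.80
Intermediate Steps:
u(g) = 3 - g
O = 1/127 ≈ 0.0078740
(O + u(d(4)))**2 = (1/127 + (3 - 1*4**2))**2 = (1/127 + (3 - 1*16))**2 = (1/127 + (3 - 16))**2 = (1/127 - 13)**2 = (-1650/127)**2 = 2722500/16129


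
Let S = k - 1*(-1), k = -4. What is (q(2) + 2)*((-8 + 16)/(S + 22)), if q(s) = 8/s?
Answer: 48/19 ≈ 2.5263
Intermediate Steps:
S = -3 (S = -4 - 1*(-1) = -4 + 1 = -3)
(q(2) + 2)*((-8 + 16)/(S + 22)) = (8/2 + 2)*((-8 + 16)/(-3 + 22)) = (8*(½) + 2)*(8/19) = (4 + 2)*(8*(1/19)) = 6*(8/19) = 48/19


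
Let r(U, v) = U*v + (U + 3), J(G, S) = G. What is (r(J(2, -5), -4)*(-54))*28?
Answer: 4536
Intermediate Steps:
r(U, v) = 3 + U + U*v (r(U, v) = U*v + (3 + U) = 3 + U + U*v)
(r(J(2, -5), -4)*(-54))*28 = ((3 + 2 + 2*(-4))*(-54))*28 = ((3 + 2 - 8)*(-54))*28 = -3*(-54)*28 = 162*28 = 4536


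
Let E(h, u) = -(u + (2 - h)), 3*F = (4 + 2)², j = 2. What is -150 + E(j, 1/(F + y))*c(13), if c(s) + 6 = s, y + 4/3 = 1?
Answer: -753/5 ≈ -150.60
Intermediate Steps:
y = -⅓ (y = -4/3 + 1 = -⅓ ≈ -0.33333)
F = 12 (F = (4 + 2)²/3 = (⅓)*6² = (⅓)*36 = 12)
c(s) = -6 + s
E(h, u) = -2 + h - u (E(h, u) = -(2 + u - h) = -2 + h - u)
-150 + E(j, 1/(F + y))*c(13) = -150 + (-2 + 2 - 1/(12 - ⅓))*(-6 + 13) = -150 + (-2 + 2 - 1/35/3)*7 = -150 + (-2 + 2 - 1*3/35)*7 = -150 + (-2 + 2 - 3/35)*7 = -150 - 3/35*7 = -150 - ⅗ = -753/5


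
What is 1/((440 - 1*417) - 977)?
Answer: -1/954 ≈ -0.0010482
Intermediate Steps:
1/((440 - 1*417) - 977) = 1/((440 - 417) - 977) = 1/(23 - 977) = 1/(-954) = -1/954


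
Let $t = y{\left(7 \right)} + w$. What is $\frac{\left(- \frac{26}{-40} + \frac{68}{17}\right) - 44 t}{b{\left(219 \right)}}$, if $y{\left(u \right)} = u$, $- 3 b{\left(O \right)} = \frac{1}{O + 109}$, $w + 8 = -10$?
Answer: $- \frac{2404158}{5} \approx -4.8083 \cdot 10^{5}$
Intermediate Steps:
$w = -18$ ($w = -8 - 10 = -18$)
$b{\left(O \right)} = - \frac{1}{3 \left(109 + O\right)}$ ($b{\left(O \right)} = - \frac{1}{3 \left(O + 109\right)} = - \frac{1}{3 \left(109 + O\right)}$)
$t = -11$ ($t = 7 - 18 = -11$)
$\frac{\left(- \frac{26}{-40} + \frac{68}{17}\right) - 44 t}{b{\left(219 \right)}} = \frac{\left(- \frac{26}{-40} + \frac{68}{17}\right) - -484}{\left(-1\right) \frac{1}{327 + 3 \cdot 219}} = \frac{\left(\left(-26\right) \left(- \frac{1}{40}\right) + 68 \cdot \frac{1}{17}\right) + 484}{\left(-1\right) \frac{1}{327 + 657}} = \frac{\left(\frac{13}{20} + 4\right) + 484}{\left(-1\right) \frac{1}{984}} = \frac{\frac{93}{20} + 484}{\left(-1\right) \frac{1}{984}} = \frac{9773}{20 \left(- \frac{1}{984}\right)} = \frac{9773}{20} \left(-984\right) = - \frac{2404158}{5}$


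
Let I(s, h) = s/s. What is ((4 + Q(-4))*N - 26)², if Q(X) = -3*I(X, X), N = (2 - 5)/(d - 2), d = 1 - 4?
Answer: 16129/25 ≈ 645.16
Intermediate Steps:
I(s, h) = 1
d = -3
N = ⅗ (N = (2 - 5)/(-3 - 2) = -3/(-5) = -3*(-⅕) = ⅗ ≈ 0.60000)
Q(X) = -3 (Q(X) = -3*1 = -3)
((4 + Q(-4))*N - 26)² = ((4 - 3)*(⅗) - 26)² = (1*(⅗) - 26)² = (⅗ - 26)² = (-127/5)² = 16129/25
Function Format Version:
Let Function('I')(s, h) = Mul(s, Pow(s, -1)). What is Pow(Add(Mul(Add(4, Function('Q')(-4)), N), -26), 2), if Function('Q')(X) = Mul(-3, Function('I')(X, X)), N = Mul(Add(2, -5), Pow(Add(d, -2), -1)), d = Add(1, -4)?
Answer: Rational(16129, 25) ≈ 645.16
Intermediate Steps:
Function('I')(s, h) = 1
d = -3
N = Rational(3, 5) (N = Mul(Add(2, -5), Pow(Add(-3, -2), -1)) = Mul(-3, Pow(-5, -1)) = Mul(-3, Rational(-1, 5)) = Rational(3, 5) ≈ 0.60000)
Function('Q')(X) = -3 (Function('Q')(X) = Mul(-3, 1) = -3)
Pow(Add(Mul(Add(4, Function('Q')(-4)), N), -26), 2) = Pow(Add(Mul(Add(4, -3), Rational(3, 5)), -26), 2) = Pow(Add(Mul(1, Rational(3, 5)), -26), 2) = Pow(Add(Rational(3, 5), -26), 2) = Pow(Rational(-127, 5), 2) = Rational(16129, 25)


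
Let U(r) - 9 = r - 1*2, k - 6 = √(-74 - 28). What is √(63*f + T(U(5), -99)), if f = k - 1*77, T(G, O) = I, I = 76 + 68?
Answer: 3*√(-481 + 7*I*√102) ≈ 4.8223 + 65.972*I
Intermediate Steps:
k = 6 + I*√102 (k = 6 + √(-74 - 28) = 6 + √(-102) = 6 + I*√102 ≈ 6.0 + 10.1*I)
U(r) = 7 + r (U(r) = 9 + (r - 1*2) = 9 + (r - 2) = 9 + (-2 + r) = 7 + r)
I = 144
T(G, O) = 144
f = -71 + I*√102 (f = (6 + I*√102) - 1*77 = (6 + I*√102) - 77 = -71 + I*√102 ≈ -71.0 + 10.1*I)
√(63*f + T(U(5), -99)) = √(63*(-71 + I*√102) + 144) = √((-4473 + 63*I*√102) + 144) = √(-4329 + 63*I*√102)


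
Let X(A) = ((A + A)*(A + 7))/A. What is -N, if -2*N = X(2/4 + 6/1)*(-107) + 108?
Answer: -2781/2 ≈ -1390.5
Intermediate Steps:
X(A) = 14 + 2*A (X(A) = ((2*A)*(7 + A))/A = (2*A*(7 + A))/A = 14 + 2*A)
N = 2781/2 (N = -((14 + 2*(2/4 + 6/1))*(-107) + 108)/2 = -((14 + 2*(2*(1/4) + 6*1))*(-107) + 108)/2 = -((14 + 2*(1/2 + 6))*(-107) + 108)/2 = -((14 + 2*(13/2))*(-107) + 108)/2 = -((14 + 13)*(-107) + 108)/2 = -(27*(-107) + 108)/2 = -(-2889 + 108)/2 = -1/2*(-2781) = 2781/2 ≈ 1390.5)
-N = -1*2781/2 = -2781/2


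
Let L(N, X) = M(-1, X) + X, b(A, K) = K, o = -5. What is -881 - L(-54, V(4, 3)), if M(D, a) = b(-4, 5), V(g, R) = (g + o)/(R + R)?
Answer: -5315/6 ≈ -885.83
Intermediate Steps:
V(g, R) = (-5 + g)/(2*R) (V(g, R) = (g - 5)/(R + R) = (-5 + g)/((2*R)) = (-5 + g)*(1/(2*R)) = (-5 + g)/(2*R))
M(D, a) = 5
L(N, X) = 5 + X
-881 - L(-54, V(4, 3)) = -881 - (5 + (½)*(-5 + 4)/3) = -881 - (5 + (½)*(⅓)*(-1)) = -881 - (5 - ⅙) = -881 - 1*29/6 = -881 - 29/6 = -5315/6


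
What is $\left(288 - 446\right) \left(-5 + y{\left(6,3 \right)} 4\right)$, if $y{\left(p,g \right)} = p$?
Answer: $-3002$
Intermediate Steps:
$\left(288 - 446\right) \left(-5 + y{\left(6,3 \right)} 4\right) = \left(288 - 446\right) \left(-5 + 6 \cdot 4\right) = \left(288 - 446\right) \left(-5 + 24\right) = \left(-158\right) 19 = -3002$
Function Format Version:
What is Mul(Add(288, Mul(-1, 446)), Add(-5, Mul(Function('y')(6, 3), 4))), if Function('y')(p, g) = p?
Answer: -3002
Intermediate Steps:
Mul(Add(288, Mul(-1, 446)), Add(-5, Mul(Function('y')(6, 3), 4))) = Mul(Add(288, Mul(-1, 446)), Add(-5, Mul(6, 4))) = Mul(Add(288, -446), Add(-5, 24)) = Mul(-158, 19) = -3002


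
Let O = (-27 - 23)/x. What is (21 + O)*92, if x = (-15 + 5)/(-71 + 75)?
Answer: 3772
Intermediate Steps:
x = -5/2 (x = -10/4 = -10*1/4 = -5/2 ≈ -2.5000)
O = 20 (O = (-27 - 23)/(-5/2) = -50*(-2/5) = 20)
(21 + O)*92 = (21 + 20)*92 = 41*92 = 3772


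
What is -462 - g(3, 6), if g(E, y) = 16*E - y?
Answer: -504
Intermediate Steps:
g(E, y) = -y + 16*E
-462 - g(3, 6) = -462 - (-1*6 + 16*3) = -462 - (-6 + 48) = -462 - 1*42 = -462 - 42 = -504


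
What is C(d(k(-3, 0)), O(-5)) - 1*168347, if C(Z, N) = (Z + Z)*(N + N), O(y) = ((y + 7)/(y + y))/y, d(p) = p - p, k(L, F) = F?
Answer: -168347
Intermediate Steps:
d(p) = 0
O(y) = (7 + y)/(2*y²) (O(y) = ((7 + y)/((2*y)))/y = ((7 + y)*(1/(2*y)))/y = ((7 + y)/(2*y))/y = (7 + y)/(2*y²))
C(Z, N) = 4*N*Z (C(Z, N) = (2*Z)*(2*N) = 4*N*Z)
C(d(k(-3, 0)), O(-5)) - 1*168347 = 4*((½)*(7 - 5)/(-5)²)*0 - 1*168347 = 4*((½)*(1/25)*2)*0 - 168347 = 4*(1/25)*0 - 168347 = 0 - 168347 = -168347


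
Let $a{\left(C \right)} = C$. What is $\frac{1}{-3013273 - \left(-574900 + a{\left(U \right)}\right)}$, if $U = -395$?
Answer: $- \frac{1}{2437978} \approx -4.1018 \cdot 10^{-7}$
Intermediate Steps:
$\frac{1}{-3013273 - \left(-574900 + a{\left(U \right)}\right)} = \frac{1}{-3013273 + \left(574900 - -395\right)} = \frac{1}{-3013273 + \left(574900 + 395\right)} = \frac{1}{-3013273 + 575295} = \frac{1}{-2437978} = - \frac{1}{2437978}$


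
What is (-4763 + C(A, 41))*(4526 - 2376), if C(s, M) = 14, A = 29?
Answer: -10210350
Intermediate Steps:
(-4763 + C(A, 41))*(4526 - 2376) = (-4763 + 14)*(4526 - 2376) = -4749*2150 = -10210350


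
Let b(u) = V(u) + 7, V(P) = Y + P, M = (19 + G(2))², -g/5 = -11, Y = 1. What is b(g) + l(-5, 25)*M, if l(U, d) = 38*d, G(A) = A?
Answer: 419013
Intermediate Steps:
g = 55 (g = -5*(-11) = 55)
M = 441 (M = (19 + 2)² = 21² = 441)
V(P) = 1 + P
b(u) = 8 + u (b(u) = (1 + u) + 7 = 8 + u)
b(g) + l(-5, 25)*M = (8 + 55) + (38*25)*441 = 63 + 950*441 = 63 + 418950 = 419013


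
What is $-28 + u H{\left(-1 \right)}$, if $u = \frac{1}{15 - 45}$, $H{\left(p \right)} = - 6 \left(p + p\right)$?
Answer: $- \frac{142}{5} \approx -28.4$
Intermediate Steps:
$H{\left(p \right)} = - 12 p$ ($H{\left(p \right)} = - 6 \cdot 2 p = - 12 p$)
$u = - \frac{1}{30}$ ($u = \frac{1}{-30} = - \frac{1}{30} \approx -0.033333$)
$-28 + u H{\left(-1 \right)} = -28 - \frac{\left(-12\right) \left(-1\right)}{30} = -28 - \frac{2}{5} = - \frac{142}{5}$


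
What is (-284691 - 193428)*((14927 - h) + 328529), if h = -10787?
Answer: -169370308917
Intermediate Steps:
(-284691 - 193428)*((14927 - h) + 328529) = (-284691 - 193428)*((14927 - 1*(-10787)) + 328529) = -478119*((14927 + 10787) + 328529) = -478119*(25714 + 328529) = -478119*354243 = -169370308917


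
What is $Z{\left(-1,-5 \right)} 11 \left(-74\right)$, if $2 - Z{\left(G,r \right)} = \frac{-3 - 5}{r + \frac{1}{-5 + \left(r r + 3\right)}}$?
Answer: $- \frac{17908}{57} \approx -314.18$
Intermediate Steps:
$Z{\left(G,r \right)} = 2 + \frac{8}{r + \frac{1}{-2 + r^{2}}}$ ($Z{\left(G,r \right)} = 2 - \frac{-3 - 5}{r + \frac{1}{-5 + \left(r r + 3\right)}} = 2 - - \frac{8}{r + \frac{1}{-5 + \left(r^{2} + 3\right)}} = 2 - - \frac{8}{r + \frac{1}{-5 + \left(3 + r^{2}\right)}} = 2 - - \frac{8}{r + \frac{1}{-2 + r^{2}}} = 2 + \frac{8}{r + \frac{1}{-2 + r^{2}}}$)
$Z{\left(-1,-5 \right)} 11 \left(-74\right) = \frac{2 \left(-7 + \left(-5\right)^{3} - -10 + 4 \left(-5\right)^{2}\right)}{1 + \left(-5\right)^{3} - -10} \cdot 11 \left(-74\right) = \frac{2 \left(-7 - 125 + 10 + 4 \cdot 25\right)}{1 - 125 + 10} \cdot 11 \left(-74\right) = \frac{2 \left(-7 - 125 + 10 + 100\right)}{-114} \cdot 11 \left(-74\right) = 2 \left(- \frac{1}{114}\right) \left(-22\right) 11 \left(-74\right) = \frac{22}{57} \cdot 11 \left(-74\right) = \frac{242}{57} \left(-74\right) = - \frac{17908}{57}$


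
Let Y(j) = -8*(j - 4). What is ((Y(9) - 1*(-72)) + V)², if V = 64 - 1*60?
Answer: 1296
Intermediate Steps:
Y(j) = 32 - 8*j (Y(j) = -8*(-4 + j) = 32 - 8*j)
V = 4 (V = 64 - 60 = 4)
((Y(9) - 1*(-72)) + V)² = (((32 - 8*9) - 1*(-72)) + 4)² = (((32 - 72) + 72) + 4)² = ((-40 + 72) + 4)² = (32 + 4)² = 36² = 1296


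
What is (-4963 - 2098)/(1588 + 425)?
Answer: -7061/2013 ≈ -3.5077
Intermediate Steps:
(-4963 - 2098)/(1588 + 425) = -7061/2013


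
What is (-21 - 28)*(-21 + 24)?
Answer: -147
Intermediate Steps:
(-21 - 28)*(-21 + 24) = -49*3 = -147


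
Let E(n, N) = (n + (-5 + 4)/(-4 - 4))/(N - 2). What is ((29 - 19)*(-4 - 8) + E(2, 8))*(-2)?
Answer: 5743/24 ≈ 239.29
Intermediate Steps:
E(n, N) = (⅛ + n)/(-2 + N) (E(n, N) = (n - 1/(-8))/(-2 + N) = (n - 1*(-⅛))/(-2 + N) = (n + ⅛)/(-2 + N) = (⅛ + n)/(-2 + N))
((29 - 19)*(-4 - 8) + E(2, 8))*(-2) = ((29 - 19)*(-4 - 8) + (⅛ + 2)/(-2 + 8))*(-2) = (10*(-12) + (17/8)/6)*(-2) = (-120 + (⅙)*(17/8))*(-2) = (-120 + 17/48)*(-2) = -5743/48*(-2) = 5743/24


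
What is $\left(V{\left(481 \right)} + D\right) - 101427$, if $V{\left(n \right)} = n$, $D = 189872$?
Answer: $88926$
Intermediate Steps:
$\left(V{\left(481 \right)} + D\right) - 101427 = \left(481 + 189872\right) - 101427 = 190353 - 101427 = 88926$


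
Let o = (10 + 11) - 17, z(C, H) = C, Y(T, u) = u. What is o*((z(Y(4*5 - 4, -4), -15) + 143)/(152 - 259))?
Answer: -556/107 ≈ -5.1963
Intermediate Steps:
o = 4 (o = 21 - 17 = 4)
o*((z(Y(4*5 - 4, -4), -15) + 143)/(152 - 259)) = 4*((-4 + 143)/(152 - 259)) = 4*(139/(-107)) = 4*(139*(-1/107)) = 4*(-139/107) = -556/107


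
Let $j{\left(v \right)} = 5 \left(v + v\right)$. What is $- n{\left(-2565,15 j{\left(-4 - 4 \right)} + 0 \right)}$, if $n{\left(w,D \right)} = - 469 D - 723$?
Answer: $-562077$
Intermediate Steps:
$j{\left(v \right)} = 10 v$ ($j{\left(v \right)} = 5 \cdot 2 v = 10 v$)
$n{\left(w,D \right)} = -723 - 469 D$
$- n{\left(-2565,15 j{\left(-4 - 4 \right)} + 0 \right)} = - (-723 - 469 \left(15 \cdot 10 \left(-4 - 4\right) + 0\right)) = - (-723 - 469 \left(15 \cdot 10 \left(-8\right) + 0\right)) = - (-723 - 469 \left(15 \left(-80\right) + 0\right)) = - (-723 - 469 \left(-1200 + 0\right)) = - (-723 - -562800) = - (-723 + 562800) = \left(-1\right) 562077 = -562077$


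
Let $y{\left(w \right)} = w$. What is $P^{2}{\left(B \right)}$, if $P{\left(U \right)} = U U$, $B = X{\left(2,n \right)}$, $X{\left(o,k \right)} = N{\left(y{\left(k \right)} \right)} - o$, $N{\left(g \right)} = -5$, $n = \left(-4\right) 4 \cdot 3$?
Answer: $2401$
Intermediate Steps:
$n = -48$ ($n = \left(-16\right) 3 = -48$)
$X{\left(o,k \right)} = -5 - o$
$B = -7$ ($B = -5 - 2 = -7$)
$P{\left(U \right)} = U^{2}$
$P^{2}{\left(B \right)} = \left(\left(-7\right)^{2}\right)^{2} = 49^{2} = 2401$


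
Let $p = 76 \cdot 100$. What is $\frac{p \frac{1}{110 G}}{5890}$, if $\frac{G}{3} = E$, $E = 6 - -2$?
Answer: $\frac{1}{2046} \approx 0.00048876$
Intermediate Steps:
$E = 8$ ($E = 6 + 2 = 8$)
$G = 24$ ($G = 3 \cdot 8 = 24$)
$p = 7600$
$\frac{p \frac{1}{110 G}}{5890} = \frac{7600 \frac{1}{110 \cdot 24}}{5890} = \frac{7600}{2640} \cdot \frac{1}{5890} = 7600 \cdot \frac{1}{2640} \cdot \frac{1}{5890} = \frac{95}{33} \cdot \frac{1}{5890} = \frac{1}{2046}$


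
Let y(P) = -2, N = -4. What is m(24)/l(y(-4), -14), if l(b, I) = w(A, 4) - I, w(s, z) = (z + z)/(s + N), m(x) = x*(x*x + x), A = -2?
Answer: 21600/19 ≈ 1136.8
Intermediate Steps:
m(x) = x*(x + x²) (m(x) = x*(x² + x) = x*(x + x²))
w(s, z) = 2*z/(-4 + s) (w(s, z) = (z + z)/(s - 4) = (2*z)/(-4 + s) = 2*z/(-4 + s))
l(b, I) = -4/3 - I (l(b, I) = 2*4/(-4 - 2) - I = 2*4/(-6) - I = 2*4*(-⅙) - I = -4/3 - I)
m(24)/l(y(-4), -14) = (24²*(1 + 24))/(-4/3 - 1*(-14)) = (576*25)/(-4/3 + 14) = 14400/(38/3) = 14400*(3/38) = 21600/19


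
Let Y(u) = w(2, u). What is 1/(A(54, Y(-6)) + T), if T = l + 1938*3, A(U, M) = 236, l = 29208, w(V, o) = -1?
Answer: 1/35258 ≈ 2.8362e-5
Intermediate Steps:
Y(u) = -1
T = 35022 (T = 29208 + 1938*3 = 29208 + 5814 = 35022)
1/(A(54, Y(-6)) + T) = 1/(236 + 35022) = 1/35258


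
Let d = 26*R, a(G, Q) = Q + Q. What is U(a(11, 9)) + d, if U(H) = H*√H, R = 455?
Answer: 11830 + 54*√2 ≈ 11906.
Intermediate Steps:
a(G, Q) = 2*Q
d = 11830 (d = 26*455 = 11830)
U(H) = H^(3/2)
U(a(11, 9)) + d = (2*9)^(3/2) + 11830 = 18^(3/2) + 11830 = 54*√2 + 11830 = 11830 + 54*√2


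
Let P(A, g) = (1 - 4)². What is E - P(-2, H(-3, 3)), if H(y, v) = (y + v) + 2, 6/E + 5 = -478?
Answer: -1451/161 ≈ -9.0124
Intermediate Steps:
E = -2/161 (E = 6/(-5 - 478) = 6/(-483) = 6*(-1/483) = -2/161 ≈ -0.012422)
H(y, v) = 2 + v + y (H(y, v) = (v + y) + 2 = 2 + v + y)
P(A, g) = 9 (P(A, g) = (-3)² = 9)
E - P(-2, H(-3, 3)) = -2/161 - 1*9 = -2/161 - 9 = -1451/161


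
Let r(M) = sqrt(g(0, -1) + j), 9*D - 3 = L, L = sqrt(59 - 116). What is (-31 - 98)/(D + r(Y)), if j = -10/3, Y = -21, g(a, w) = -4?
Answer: 1161*I/(sqrt(57) - 3*I + 3*sqrt(66)) ≈ -3.3881 + 36.052*I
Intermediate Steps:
L = I*sqrt(57) (L = sqrt(-57) = I*sqrt(57) ≈ 7.5498*I)
D = 1/3 + I*sqrt(57)/9 (D = 1/3 + (I*sqrt(57))/9 = 1/3 + I*sqrt(57)/9 ≈ 0.33333 + 0.83887*I)
j = -10/3 (j = -10*1/3 = -10/3 ≈ -3.3333)
r(M) = I*sqrt(66)/3 (r(M) = sqrt(-4 - 10/3) = sqrt(-22/3) = I*sqrt(66)/3)
(-31 - 98)/(D + r(Y)) = (-31 - 98)/((1/3 + I*sqrt(57)/9) + I*sqrt(66)/3) = -129/(1/3 + I*sqrt(66)/3 + I*sqrt(57)/9)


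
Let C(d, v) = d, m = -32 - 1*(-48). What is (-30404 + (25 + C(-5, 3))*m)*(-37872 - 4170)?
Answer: 1264791528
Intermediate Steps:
m = 16 (m = -32 + 48 = 16)
(-30404 + (25 + C(-5, 3))*m)*(-37872 - 4170) = (-30404 + (25 - 5)*16)*(-37872 - 4170) = (-30404 + 20*16)*(-42042) = (-30404 + 320)*(-42042) = -30084*(-42042) = 1264791528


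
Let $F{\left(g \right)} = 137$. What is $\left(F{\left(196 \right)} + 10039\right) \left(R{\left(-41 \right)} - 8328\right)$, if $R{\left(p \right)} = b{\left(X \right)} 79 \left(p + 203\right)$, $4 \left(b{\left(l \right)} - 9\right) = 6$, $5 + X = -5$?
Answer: $1282694976$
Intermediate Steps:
$X = -10$ ($X = -5 - 5 = -10$)
$b{\left(l \right)} = \frac{21}{2}$ ($b{\left(l \right)} = 9 + \frac{1}{4} \cdot 6 = 9 + \frac{3}{2} = \frac{21}{2}$)
$R{\left(p \right)} = \frac{336777}{2} + \frac{1659 p}{2}$ ($R{\left(p \right)} = \frac{21}{2} \cdot 79 \left(p + 203\right) = \frac{1659 \left(203 + p\right)}{2} = \frac{336777}{2} + \frac{1659 p}{2}$)
$\left(F{\left(196 \right)} + 10039\right) \left(R{\left(-41 \right)} - 8328\right) = \left(137 + 10039\right) \left(\left(\frac{336777}{2} + \frac{1659}{2} \left(-41\right)\right) - 8328\right) = 10176 \left(\left(\frac{336777}{2} - \frac{68019}{2}\right) - 8328\right) = 10176 \left(134379 - 8328\right) = 10176 \cdot 126051 = 1282694976$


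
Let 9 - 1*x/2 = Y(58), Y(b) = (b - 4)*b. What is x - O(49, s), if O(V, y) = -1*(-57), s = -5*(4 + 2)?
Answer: -6303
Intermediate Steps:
Y(b) = b*(-4 + b) (Y(b) = (-4 + b)*b = b*(-4 + b))
s = -30 (s = -5*6 = -30)
x = -6246 (x = 18 - 116*(-4 + 58) = 18 - 116*54 = 18 - 2*3132 = 18 - 6264 = -6246)
O(V, y) = 57
x - O(49, s) = -6246 - 1*57 = -6246 - 57 = -6303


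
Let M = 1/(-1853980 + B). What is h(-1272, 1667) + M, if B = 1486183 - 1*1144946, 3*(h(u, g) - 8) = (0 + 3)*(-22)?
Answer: -21178403/1512743 ≈ -14.000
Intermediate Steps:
h(u, g) = -14 (h(u, g) = 8 + ((0 + 3)*(-22))/3 = 8 + (3*(-22))/3 = 8 + (1/3)*(-66) = 8 - 22 = -14)
B = 341237 (B = 1486183 - 1144946 = 341237)
M = -1/1512743 (M = 1/(-1853980 + 341237) = 1/(-1512743) = -1/1512743 ≈ -6.6105e-7)
h(-1272, 1667) + M = -14 - 1/1512743 = -21178403/1512743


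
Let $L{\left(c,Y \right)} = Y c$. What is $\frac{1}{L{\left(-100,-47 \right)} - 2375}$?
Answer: $\frac{1}{2325} \approx 0.00043011$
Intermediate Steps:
$\frac{1}{L{\left(-100,-47 \right)} - 2375} = \frac{1}{\left(-47\right) \left(-100\right) - 2375} = \frac{1}{4700 - 2375} = \frac{1}{2325}$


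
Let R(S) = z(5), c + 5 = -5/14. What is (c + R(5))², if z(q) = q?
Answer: 25/196 ≈ 0.12755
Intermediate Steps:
c = -75/14 (c = -5 - 5/14 = -75/14 ≈ -5.3571)
R(S) = 5
(c + R(5))² = (-75/14 + 5)² = (-5/14)² = 25/196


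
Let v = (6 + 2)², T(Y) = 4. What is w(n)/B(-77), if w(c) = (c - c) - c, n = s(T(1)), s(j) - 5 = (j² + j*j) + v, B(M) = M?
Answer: 101/77 ≈ 1.3117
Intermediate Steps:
v = 64 (v = 8² = 64)
s(j) = 69 + 2*j² (s(j) = 5 + ((j² + j*j) + 64) = 5 + ((j² + j²) + 64) = 5 + (2*j² + 64) = 5 + (64 + 2*j²) = 69 + 2*j²)
n = 101 (n = 69 + 2*4² = 69 + 2*16 = 69 + 32 = 101)
w(c) = -c (w(c) = 0 - c = -c)
w(n)/B(-77) = -1*101/(-77) = -101*(-1/77) = 101/77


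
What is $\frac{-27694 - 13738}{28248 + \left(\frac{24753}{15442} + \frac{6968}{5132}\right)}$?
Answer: $- \frac{820854347152}{559710463391} \approx -1.4666$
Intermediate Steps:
$\frac{-27694 - 13738}{28248 + \left(\frac{24753}{15442} + \frac{6968}{5132}\right)} = - \frac{41432}{28248 + \left(24753 \cdot \frac{1}{15442} + 6968 \cdot \frac{1}{5132}\right)} = - \frac{41432}{28248 + \left(\frac{24753}{15442} + \frac{1742}{1283}\right)} = - \frac{41432}{28248 + \frac{58658063}{19812086}} = - \frac{41432}{\frac{559710463391}{19812086}} = \left(-41432\right) \frac{19812086}{559710463391} = - \frac{820854347152}{559710463391}$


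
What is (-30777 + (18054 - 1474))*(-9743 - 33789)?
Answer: 618023804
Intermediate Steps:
(-30777 + (18054 - 1474))*(-9743 - 33789) = (-30777 + 16580)*(-43532) = -14197*(-43532) = 618023804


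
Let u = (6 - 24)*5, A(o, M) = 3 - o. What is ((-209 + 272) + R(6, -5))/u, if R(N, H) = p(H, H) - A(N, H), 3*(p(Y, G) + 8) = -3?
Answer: -19/30 ≈ -0.63333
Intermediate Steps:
p(Y, G) = -9 (p(Y, G) = -8 + (⅓)*(-3) = -8 - 1 = -9)
R(N, H) = -12 + N (R(N, H) = -9 - (3 - N) = -9 + (-3 + N) = -12 + N)
u = -90 (u = -18*5 = -90)
((-209 + 272) + R(6, -5))/u = ((-209 + 272) + (-12 + 6))/(-90) = (63 - 6)*(-1/90) = 57*(-1/90) = -19/30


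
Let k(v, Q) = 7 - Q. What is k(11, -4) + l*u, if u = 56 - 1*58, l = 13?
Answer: -15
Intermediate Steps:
u = -2 (u = 56 - 58 = -2)
k(11, -4) + l*u = (7 - 1*(-4)) + 13*(-2) = (7 + 4) - 26 = 11 - 26 = -15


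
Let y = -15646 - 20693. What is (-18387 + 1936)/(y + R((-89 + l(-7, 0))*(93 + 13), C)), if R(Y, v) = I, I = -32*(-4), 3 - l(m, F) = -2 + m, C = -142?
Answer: 16451/36211 ≈ 0.45431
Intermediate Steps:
l(m, F) = 5 - m (l(m, F) = 3 - (-2 + m) = 3 + (2 - m) = 5 - m)
y = -36339
I = 128
R(Y, v) = 128
(-18387 + 1936)/(y + R((-89 + l(-7, 0))*(93 + 13), C)) = (-18387 + 1936)/(-36339 + 128) = -16451/(-36211) = -16451*(-1/36211) = 16451/36211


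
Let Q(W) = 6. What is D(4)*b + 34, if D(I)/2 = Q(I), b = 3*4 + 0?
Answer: 178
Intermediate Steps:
b = 12 (b = 12 + 0 = 12)
D(I) = 12 (D(I) = 2*6 = 12)
D(4)*b + 34 = 12*12 + 34 = 144 + 34 = 178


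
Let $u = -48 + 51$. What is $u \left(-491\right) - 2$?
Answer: $-1475$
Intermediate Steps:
$u = 3$
$u \left(-491\right) - 2 = 3 \left(-491\right) - 2 = -1473 - 2 = -1475$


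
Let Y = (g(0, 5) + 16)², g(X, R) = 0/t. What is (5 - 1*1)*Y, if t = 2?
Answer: 1024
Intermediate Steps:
g(X, R) = 0 (g(X, R) = 0/2 = 0*(½) = 0)
Y = 256 (Y = (0 + 16)² = 16² = 256)
(5 - 1*1)*Y = (5 - 1*1)*256 = (5 - 1)*256 = 4*256 = 1024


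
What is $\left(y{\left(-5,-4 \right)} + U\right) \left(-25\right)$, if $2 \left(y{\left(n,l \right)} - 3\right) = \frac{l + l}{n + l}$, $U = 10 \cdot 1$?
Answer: $- \frac{3025}{9} \approx -336.11$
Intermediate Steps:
$U = 10$
$y{\left(n,l \right)} = 3 + \frac{l}{l + n}$ ($y{\left(n,l \right)} = 3 + \frac{\left(l + l\right) \frac{1}{n + l}}{2} = 3 + \frac{2 l \frac{1}{l + n}}{2} = 3 + \frac{l}{l + n}$)
$\left(y{\left(-5,-4 \right)} + U\right) \left(-25\right) = \left(\frac{3 \left(-5\right) + 4 \left(-4\right)}{-4 - 5} + 10\right) \left(-25\right) = \left(\frac{-15 - 16}{-9} + 10\right) \left(-25\right) = \left(\left(- \frac{1}{9}\right) \left(-31\right) + 10\right) \left(-25\right) = \left(\frac{31}{9} + 10\right) \left(-25\right) = \frac{121}{9} \left(-25\right) = - \frac{3025}{9}$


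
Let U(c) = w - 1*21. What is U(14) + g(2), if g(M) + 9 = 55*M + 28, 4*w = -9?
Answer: 423/4 ≈ 105.75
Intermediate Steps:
w = -9/4 (w = (¼)*(-9) = -9/4 ≈ -2.2500)
U(c) = -93/4 (U(c) = -9/4 - 1*21 = -9/4 - 21 = -93/4)
g(M) = 19 + 55*M (g(M) = -9 + (55*M + 28) = -9 + (28 + 55*M) = 19 + 55*M)
U(14) + g(2) = -93/4 + (19 + 55*2) = -93/4 + (19 + 110) = -93/4 + 129 = 423/4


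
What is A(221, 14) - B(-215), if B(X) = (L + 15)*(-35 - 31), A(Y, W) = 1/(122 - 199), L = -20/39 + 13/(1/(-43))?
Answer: -35973797/1001 ≈ -35938.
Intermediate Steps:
L = -21821/39 (L = -20*1/39 + 13/(-1/43) = -20/39 + 13*(-43) = -20/39 - 559 = -21821/39 ≈ -559.51)
A(Y, W) = -1/77 (A(Y, W) = 1/(-77) = -1/77)
B(X) = 467192/13 (B(X) = (-21821/39 + 15)*(-35 - 31) = -21236/39*(-66) = 467192/13)
A(221, 14) - B(-215) = -1/77 - 1*467192/13 = -1/77 - 467192/13 = -35973797/1001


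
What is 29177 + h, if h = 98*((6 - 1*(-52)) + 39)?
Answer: 38683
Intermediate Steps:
h = 9506 (h = 98*((6 + 52) + 39) = 98*(58 + 39) = 98*97 = 9506)
29177 + h = 29177 + 9506 = 38683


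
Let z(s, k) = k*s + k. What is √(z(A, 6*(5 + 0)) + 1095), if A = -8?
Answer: √885 ≈ 29.749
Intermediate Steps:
z(s, k) = k + k*s
√(z(A, 6*(5 + 0)) + 1095) = √((6*(5 + 0))*(1 - 8) + 1095) = √((6*5)*(-7) + 1095) = √(30*(-7) + 1095) = √(-210 + 1095) = √885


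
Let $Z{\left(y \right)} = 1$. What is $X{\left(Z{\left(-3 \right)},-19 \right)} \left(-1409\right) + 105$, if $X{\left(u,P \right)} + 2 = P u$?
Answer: $29694$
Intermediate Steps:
$X{\left(u,P \right)} = -2 + P u$
$X{\left(Z{\left(-3 \right)},-19 \right)} \left(-1409\right) + 105 = \left(-2 - 19\right) \left(-1409\right) + 105 = \left(-21\right) \left(-1409\right) + 105 = 29589 + 105 = 29694$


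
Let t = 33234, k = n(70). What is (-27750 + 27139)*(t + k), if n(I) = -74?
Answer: -20260760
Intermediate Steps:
k = -74
(-27750 + 27139)*(t + k) = (-27750 + 27139)*(33234 - 74) = -611*33160 = -20260760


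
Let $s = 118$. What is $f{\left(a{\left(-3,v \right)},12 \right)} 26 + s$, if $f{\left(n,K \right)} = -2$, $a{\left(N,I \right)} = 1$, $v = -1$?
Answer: $66$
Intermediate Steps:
$f{\left(a{\left(-3,v \right)},12 \right)} 26 + s = \left(-2\right) 26 + 118 = -52 + 118 = 66$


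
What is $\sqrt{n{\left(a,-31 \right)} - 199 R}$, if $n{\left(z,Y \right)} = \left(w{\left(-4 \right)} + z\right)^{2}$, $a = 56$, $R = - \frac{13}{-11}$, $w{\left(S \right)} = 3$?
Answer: $\frac{2 \sqrt{98186}}{11} \approx 56.972$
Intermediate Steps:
$R = \frac{13}{11}$ ($R = \left(-13\right) \left(- \frac{1}{11}\right) = \frac{13}{11} \approx 1.1818$)
$n{\left(z,Y \right)} = \left(3 + z\right)^{2}$
$\sqrt{n{\left(a,-31 \right)} - 199 R} = \sqrt{\left(3 + 56\right)^{2} - \frac{2587}{11}} = \sqrt{59^{2} - \frac{2587}{11}} = \sqrt{3481 - \frac{2587}{11}} = \sqrt{\frac{35704}{11}} = \frac{2 \sqrt{98186}}{11}$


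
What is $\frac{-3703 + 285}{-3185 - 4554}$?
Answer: $\frac{3418}{7739} \approx 0.44166$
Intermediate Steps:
$\frac{-3703 + 285}{-3185 - 4554} = - \frac{3418}{-7739} = \left(-3418\right) \left(- \frac{1}{7739}\right) = \frac{3418}{7739}$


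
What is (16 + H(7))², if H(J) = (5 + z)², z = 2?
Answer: 4225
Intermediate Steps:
H(J) = 49 (H(J) = (5 + 2)² = 7² = 49)
(16 + H(7))² = (16 + 49)² = 65² = 4225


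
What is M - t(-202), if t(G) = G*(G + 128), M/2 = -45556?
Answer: -106060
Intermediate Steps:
M = -91112 (M = 2*(-45556) = -91112)
t(G) = G*(128 + G)
M - t(-202) = -91112 - (-202)*(128 - 202) = -91112 - (-202)*(-74) = -91112 - 1*14948 = -91112 - 14948 = -106060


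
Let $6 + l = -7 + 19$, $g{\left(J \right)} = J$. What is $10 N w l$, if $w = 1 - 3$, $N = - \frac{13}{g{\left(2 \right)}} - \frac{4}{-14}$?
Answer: $\frac{5220}{7} \approx 745.71$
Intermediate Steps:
$l = 6$ ($l = -6 + \left(-7 + 19\right) = -6 + 12 = 6$)
$N = - \frac{87}{14}$ ($N = - \frac{13}{2} - \frac{4}{-14} = \left(-13\right) \frac{1}{2} - - \frac{2}{7} = - \frac{13}{2} + \frac{2}{7} = - \frac{87}{14} \approx -6.2143$)
$w = -2$
$10 N w l = 10 \left(- \frac{87}{14}\right) \left(-2\right) 6 = \left(- \frac{435}{7}\right) \left(-2\right) 6 = \frac{870}{7} \cdot 6 = \frac{5220}{7}$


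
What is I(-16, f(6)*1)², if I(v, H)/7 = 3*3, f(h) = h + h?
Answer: 3969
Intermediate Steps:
f(h) = 2*h
I(v, H) = 63 (I(v, H) = 7*(3*3) = 7*9 = 63)
I(-16, f(6)*1)² = 63² = 3969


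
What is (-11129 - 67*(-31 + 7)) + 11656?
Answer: 2135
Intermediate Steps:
(-11129 - 67*(-31 + 7)) + 11656 = (-11129 - 67*(-24)) + 11656 = (-11129 + 1608) + 11656 = -9521 + 11656 = 2135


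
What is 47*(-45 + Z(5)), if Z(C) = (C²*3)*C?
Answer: 15510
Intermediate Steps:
Z(C) = 3*C³ (Z(C) = (3*C²)*C = 3*C³)
47*(-45 + Z(5)) = 47*(-45 + 3*5³) = 47*(-45 + 3*125) = 47*(-45 + 375) = 47*330 = 15510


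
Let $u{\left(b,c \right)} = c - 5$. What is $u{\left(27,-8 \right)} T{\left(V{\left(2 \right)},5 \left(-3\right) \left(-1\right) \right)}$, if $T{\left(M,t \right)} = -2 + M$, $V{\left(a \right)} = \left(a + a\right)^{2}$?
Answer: $-182$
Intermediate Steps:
$u{\left(b,c \right)} = -5 + c$
$V{\left(a \right)} = 4 a^{2}$ ($V{\left(a \right)} = \left(2 a\right)^{2} = 4 a^{2}$)
$u{\left(27,-8 \right)} T{\left(V{\left(2 \right)},5 \left(-3\right) \left(-1\right) \right)} = \left(-5 - 8\right) \left(-2 + 4 \cdot 2^{2}\right) = - 13 \left(-2 + 4 \cdot 4\right) = - 13 \left(-2 + 16\right) = \left(-13\right) 14 = -182$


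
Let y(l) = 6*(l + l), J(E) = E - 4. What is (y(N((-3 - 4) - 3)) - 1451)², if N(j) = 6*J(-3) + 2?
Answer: 3728761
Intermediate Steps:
J(E) = -4 + E
N(j) = -40 (N(j) = 6*(-4 - 3) + 2 = 6*(-7) + 2 = -42 + 2 = -40)
y(l) = 12*l (y(l) = 6*(2*l) = 12*l)
(y(N((-3 - 4) - 3)) - 1451)² = (12*(-40) - 1451)² = (-480 - 1451)² = (-1931)² = 3728761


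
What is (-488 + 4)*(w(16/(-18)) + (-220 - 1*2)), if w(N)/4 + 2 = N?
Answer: 1017368/9 ≈ 1.1304e+5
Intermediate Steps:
w(N) = -8 + 4*N
(-488 + 4)*(w(16/(-18)) + (-220 - 1*2)) = (-488 + 4)*((-8 + 4*(16/(-18))) + (-220 - 1*2)) = -484*((-8 + 4*(16*(-1/18))) + (-220 - 2)) = -484*((-8 + 4*(-8/9)) - 222) = -484*((-8 - 32/9) - 222) = -484*(-104/9 - 222) = -484*(-2102/9) = 1017368/9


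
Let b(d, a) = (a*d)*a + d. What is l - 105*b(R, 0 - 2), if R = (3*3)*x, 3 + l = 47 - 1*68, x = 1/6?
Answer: -1623/2 ≈ -811.50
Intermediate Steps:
x = ⅙ (x = 1*(⅙) = ⅙ ≈ 0.16667)
l = -24 (l = -3 + (47 - 1*68) = -3 + (47 - 68) = -3 - 21 = -24)
R = 3/2 (R = (3*3)*(⅙) = 9*(⅙) = 3/2 ≈ 1.5000)
b(d, a) = d + d*a² (b(d, a) = d*a² + d = d + d*a²)
l - 105*b(R, 0 - 2) = -24 - 315*(1 + (0 - 2)²)/2 = -24 - 315*(1 + (-2)²)/2 = -24 - 315*(1 + 4)/2 = -24 - 315*5/2 = -24 - 105*15/2 = -24 - 1575/2 = -1623/2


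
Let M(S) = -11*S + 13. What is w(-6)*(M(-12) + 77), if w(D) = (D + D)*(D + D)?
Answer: 31968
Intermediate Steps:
M(S) = 13 - 11*S
w(D) = 4*D² (w(D) = (2*D)*(2*D) = 4*D²)
w(-6)*(M(-12) + 77) = (4*(-6)²)*((13 - 11*(-12)) + 77) = (4*36)*((13 + 132) + 77) = 144*(145 + 77) = 144*222 = 31968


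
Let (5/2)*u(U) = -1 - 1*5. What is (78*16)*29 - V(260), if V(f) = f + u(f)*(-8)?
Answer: 179564/5 ≈ 35913.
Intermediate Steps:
u(U) = -12/5 (u(U) = 2*(-1 - 1*5)/5 = 2*(-1 - 5)/5 = (⅖)*(-6) = -12/5)
V(f) = 96/5 + f (V(f) = f - 12/5*(-8) = f + 96/5 = 96/5 + f)
(78*16)*29 - V(260) = (78*16)*29 - (96/5 + 260) = 1248*29 - 1*1396/5 = 36192 - 1396/5 = 179564/5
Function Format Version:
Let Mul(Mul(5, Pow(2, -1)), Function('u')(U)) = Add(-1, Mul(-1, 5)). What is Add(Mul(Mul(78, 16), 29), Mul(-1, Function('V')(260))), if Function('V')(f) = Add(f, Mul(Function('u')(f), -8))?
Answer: Rational(179564, 5) ≈ 35913.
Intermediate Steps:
Function('u')(U) = Rational(-12, 5) (Function('u')(U) = Mul(Rational(2, 5), Add(-1, Mul(-1, 5))) = Mul(Rational(2, 5), Add(-1, -5)) = Mul(Rational(2, 5), -6) = Rational(-12, 5))
Function('V')(f) = Add(Rational(96, 5), f) (Function('V')(f) = Add(f, Mul(Rational(-12, 5), -8)) = Add(f, Rational(96, 5)) = Add(Rational(96, 5), f))
Add(Mul(Mul(78, 16), 29), Mul(-1, Function('V')(260))) = Add(Mul(Mul(78, 16), 29), Mul(-1, Add(Rational(96, 5), 260))) = Add(Mul(1248, 29), Mul(-1, Rational(1396, 5))) = Add(36192, Rational(-1396, 5)) = Rational(179564, 5)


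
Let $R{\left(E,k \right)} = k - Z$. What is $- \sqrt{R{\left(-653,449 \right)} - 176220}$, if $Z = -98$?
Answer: $- i \sqrt{175673} \approx - 419.13 i$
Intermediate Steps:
$R{\left(E,k \right)} = 98 + k$ ($R{\left(E,k \right)} = k - -98 = k + 98 = 98 + k$)
$- \sqrt{R{\left(-653,449 \right)} - 176220} = - \sqrt{\left(98 + 449\right) - 176220} = - \sqrt{547 - 176220} = - \sqrt{-175673} = - i \sqrt{175673}$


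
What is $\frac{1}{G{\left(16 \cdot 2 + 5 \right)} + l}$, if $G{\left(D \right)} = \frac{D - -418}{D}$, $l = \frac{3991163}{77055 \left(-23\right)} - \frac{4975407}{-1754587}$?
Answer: $\frac{615267089805}{7925219582449} \approx 0.077634$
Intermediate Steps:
$l = \frac{9705331402}{16628840265}$ ($l = \frac{3991163}{-1772265} - - \frac{292671}{103211} = 3991163 \left(- \frac{1}{1772265}\right) + \frac{292671}{103211} = - \frac{362833}{161115} + \frac{292671}{103211} = \frac{9705331402}{16628840265} \approx 0.58364$)
$G{\left(D \right)} = \frac{418 + D}{D}$ ($G{\left(D \right)} = \frac{D + 418}{D} = \frac{418 + D}{D}$)
$\frac{1}{G{\left(16 \cdot 2 + 5 \right)} + l} = \frac{1}{\frac{418 + \left(16 \cdot 2 + 5\right)}{16 \cdot 2 + 5} + \frac{9705331402}{16628840265}} = \frac{1}{\frac{418 + \left(32 + 5\right)}{32 + 5} + \frac{9705331402}{16628840265}} = \frac{1}{\frac{418 + 37}{37} + \frac{9705331402}{16628840265}} = \frac{1}{\frac{1}{37} \cdot 455 + \frac{9705331402}{16628840265}} = \frac{1}{\frac{455}{37} + \frac{9705331402}{16628840265}} = \frac{1}{\frac{7925219582449}{615267089805}} = \frac{615267089805}{7925219582449}$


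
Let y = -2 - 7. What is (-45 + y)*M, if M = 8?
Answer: -432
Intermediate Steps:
y = -9
(-45 + y)*M = (-45 - 9)*8 = -54*8 = -432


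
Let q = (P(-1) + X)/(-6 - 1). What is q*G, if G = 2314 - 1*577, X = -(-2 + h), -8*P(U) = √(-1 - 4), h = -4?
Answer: -10422/7 + 1737*I*√5/56 ≈ -1488.9 + 69.358*I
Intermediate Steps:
P(U) = -I*√5/8 (P(U) = -√(-1 - 4)/8 = -I*√5/8)
X = 6 (X = -(-2 - 4) = -1*(-6) = 6)
G = 1737 (G = 2314 - 577 = 1737)
q = -6/7 + I*√5/56 (q = (-I*√5/8 + 6)/(-6 - 1) = (6 - I*√5/8)/(-7) = (6 - I*√5/8)*(-⅐) = -6/7 + I*√5/56 ≈ -0.85714 + 0.03993*I)
q*G = (-6/7 + I*√5/56)*1737 = -10422/7 + 1737*I*√5/56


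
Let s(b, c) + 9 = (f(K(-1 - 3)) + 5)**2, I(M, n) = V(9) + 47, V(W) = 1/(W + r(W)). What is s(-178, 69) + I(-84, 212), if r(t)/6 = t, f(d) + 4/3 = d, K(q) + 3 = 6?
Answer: 5195/63 ≈ 82.460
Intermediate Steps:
K(q) = 3 (K(q) = -3 + 6 = 3)
f(d) = -4/3 + d
r(t) = 6*t
V(W) = 1/(7*W) (V(W) = 1/(W + 6*W) = 1/(7*W))
I(M, n) = 2962/63 (I(M, n) = (1/7)/9 + 47 = (1/7)*(1/9) + 47 = 1/63 + 47 = 2962/63)
s(b, c) = 319/9 (s(b, c) = -9 + ((-4/3 + 3) + 5)**2 = -9 + (5/3 + 5)**2 = -9 + (20/3)**2 = -9 + 400/9 = 319/9)
s(-178, 69) + I(-84, 212) = 319/9 + 2962/63 = 5195/63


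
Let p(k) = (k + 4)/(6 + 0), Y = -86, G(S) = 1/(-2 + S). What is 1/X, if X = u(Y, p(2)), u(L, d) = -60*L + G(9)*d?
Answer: 7/36121 ≈ 0.00019379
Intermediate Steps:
p(k) = 2/3 + k/6 (p(k) = (4 + k)/6 = (4 + k)*(1/6) = 2/3 + k/6)
u(L, d) = -60*L + d/7 (u(L, d) = -60*L + d/(-2 + 9) = -60*L + d/7)
X = 36121/7 (X = -60*(-86) + (2/3 + (1/6)*2)/7 = 5160 + (2/3 + 1/3)/7 = 5160 + (1/7)*1 = 5160 + 1/7 = 36121/7 ≈ 5160.1)
1/X = 1/(36121/7) = 7/36121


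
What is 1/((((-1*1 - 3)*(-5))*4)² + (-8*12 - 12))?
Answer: 1/6292 ≈ 0.00015893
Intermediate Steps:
1/((((-1*1 - 3)*(-5))*4)² + (-8*12 - 12)) = 1/((((-1 - 3)*(-5))*4)² + (-96 - 12)) = 1/((-4*(-5)*4)² - 108) = 1/((20*4)² - 108) = 1/(80² - 108) = 1/(6400 - 108) = 1/6292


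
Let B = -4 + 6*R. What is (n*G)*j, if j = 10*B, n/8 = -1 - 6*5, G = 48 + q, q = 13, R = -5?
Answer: 5143520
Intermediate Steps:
G = 61 (G = 48 + 13 = 61)
B = -34 (B = -4 + 6*(-5) = -4 - 30 = -34)
n = -248 (n = 8*(-1 - 6*5) = 8*(-1 - 30) = 8*(-31) = -248)
j = -340 (j = 10*(-34) = -340)
(n*G)*j = -248*61*(-340) = -15128*(-340) = 5143520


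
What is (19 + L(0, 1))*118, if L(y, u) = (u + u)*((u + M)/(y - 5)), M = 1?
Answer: 10738/5 ≈ 2147.6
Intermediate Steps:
L(y, u) = 2*u*(1 + u)/(-5 + y) (L(y, u) = (u + u)*((u + 1)/(y - 5)) = (2*u)*((1 + u)/(-5 + y)) = 2*u*(1 + u)/(-5 + y))
(19 + L(0, 1))*118 = (19 + 2*1*(1 + 1)/(-5 + 0))*118 = (19 + 2*1*2/(-5))*118 = (19 + 2*1*(-⅕)*2)*118 = (19 - ⅘)*118 = (91/5)*118 = 10738/5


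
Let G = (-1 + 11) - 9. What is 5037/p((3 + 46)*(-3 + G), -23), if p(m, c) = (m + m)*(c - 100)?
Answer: 1679/8036 ≈ 0.20893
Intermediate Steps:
G = 1 (G = 10 - 9 = 1)
p(m, c) = 2*m*(-100 + c) (p(m, c) = (2*m)*(-100 + c) = 2*m*(-100 + c))
5037/p((3 + 46)*(-3 + G), -23) = 5037/((2*((3 + 46)*(-3 + 1))*(-100 - 23))) = 5037/((2*(49*(-2))*(-123))) = 5037/((2*(-98)*(-123))) = 5037/24108 = 5037*(1/24108) = 1679/8036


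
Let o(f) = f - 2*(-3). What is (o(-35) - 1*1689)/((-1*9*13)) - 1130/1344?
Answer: 362797/26208 ≈ 13.843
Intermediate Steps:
o(f) = 6 + f (o(f) = f + 6 = 6 + f)
(o(-35) - 1*1689)/((-1*9*13)) - 1130/1344 = ((6 - 35) - 1*1689)/((-1*9*13)) - 1130/1344 = (-29 - 1689)/((-9*13)) - 1130*1/1344 = -1718/(-117) - 565/672 = -1718*(-1/117) - 565/672 = 1718/117 - 565/672 = 362797/26208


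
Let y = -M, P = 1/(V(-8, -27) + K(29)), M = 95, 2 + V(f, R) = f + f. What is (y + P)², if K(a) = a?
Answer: 1089936/121 ≈ 9007.7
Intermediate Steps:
V(f, R) = -2 + 2*f (V(f, R) = -2 + (f + f) = -2 + 2*f)
P = 1/11 (P = 1/((-2 + 2*(-8)) + 29) = 1/((-2 - 16) + 29) = 1/(-18 + 29) = 1/11 ≈ 0.090909)
y = -95 (y = -1*95 = -95)
(y + P)² = (-95 + 1/11)² = (-1044/11)² = 1089936/121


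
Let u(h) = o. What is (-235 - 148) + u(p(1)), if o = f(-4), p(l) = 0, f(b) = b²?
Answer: -367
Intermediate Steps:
o = 16 (o = (-4)² = 16)
u(h) = 16
(-235 - 148) + u(p(1)) = (-235 - 148) + 16 = -383 + 16 = -367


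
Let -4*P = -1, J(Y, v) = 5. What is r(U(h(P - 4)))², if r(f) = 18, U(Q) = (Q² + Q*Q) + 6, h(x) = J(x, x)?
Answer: 324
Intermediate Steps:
P = ¼ (P = -¼*(-1) = ¼ ≈ 0.25000)
h(x) = 5
U(Q) = 6 + 2*Q² (U(Q) = (Q² + Q²) + 6 = 2*Q² + 6 = 6 + 2*Q²)
r(U(h(P - 4)))² = 18² = 324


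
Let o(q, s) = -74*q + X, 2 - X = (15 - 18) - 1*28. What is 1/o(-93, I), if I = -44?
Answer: 1/6915 ≈ 0.00014461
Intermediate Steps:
X = 33 (X = 2 - ((15 - 18) - 1*28) = 2 - (-3 - 28) = 2 - 1*(-31) = 2 + 31 = 33)
o(q, s) = 33 - 74*q (o(q, s) = -74*q + 33 = 33 - 74*q)
1/o(-93, I) = 1/(33 - 74*(-93)) = 1/(33 + 6882) = 1/6915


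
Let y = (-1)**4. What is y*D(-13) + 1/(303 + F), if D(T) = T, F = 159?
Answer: -6005/462 ≈ -12.998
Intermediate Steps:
y = 1
y*D(-13) + 1/(303 + F) = 1*(-13) + 1/(303 + 159) = -13 + 1/462 = -6005/462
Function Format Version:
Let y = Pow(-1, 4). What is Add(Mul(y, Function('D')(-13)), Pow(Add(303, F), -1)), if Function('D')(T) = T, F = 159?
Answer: Rational(-6005, 462) ≈ -12.998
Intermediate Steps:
y = 1
Add(Mul(y, Function('D')(-13)), Pow(Add(303, F), -1)) = Add(Mul(1, -13), Pow(Add(303, 159), -1)) = Add(-13, Pow(462, -1)) = Add(-13, Rational(1, 462)) = Rational(-6005, 462)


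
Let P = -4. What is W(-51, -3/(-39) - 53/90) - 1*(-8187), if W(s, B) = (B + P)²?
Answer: 11235052141/1368900 ≈ 8207.4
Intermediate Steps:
W(s, B) = (-4 + B)² (W(s, B) = (B - 4)² = (-4 + B)²)
W(-51, -3/(-39) - 53/90) - 1*(-8187) = (-4 + (-3/(-39) - 53/90))² - 1*(-8187) = (-4 + (-3*(-1/39) - 53*1/90))² + 8187 = (-4 + (1/13 - 53/90))² + 8187 = (-4 - 599/1170)² + 8187 = (-5279/1170)² + 8187 = 27867841/1368900 + 8187 = 11235052141/1368900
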